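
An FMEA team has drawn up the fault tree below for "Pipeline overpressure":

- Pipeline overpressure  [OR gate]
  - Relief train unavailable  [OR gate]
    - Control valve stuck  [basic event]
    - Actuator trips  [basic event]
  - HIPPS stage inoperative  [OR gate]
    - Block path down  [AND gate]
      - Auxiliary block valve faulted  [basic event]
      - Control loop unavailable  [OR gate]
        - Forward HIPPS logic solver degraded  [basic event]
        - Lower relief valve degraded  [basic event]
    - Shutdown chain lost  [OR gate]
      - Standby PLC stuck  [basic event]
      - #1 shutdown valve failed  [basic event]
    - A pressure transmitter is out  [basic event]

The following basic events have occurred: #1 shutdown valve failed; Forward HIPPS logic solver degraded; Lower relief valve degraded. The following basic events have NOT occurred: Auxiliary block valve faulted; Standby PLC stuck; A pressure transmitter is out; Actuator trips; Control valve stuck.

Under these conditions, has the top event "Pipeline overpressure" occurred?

Relief train unavailable [OR]: Control valve stuck=not, Actuator trips=not → no input occurs → does not occur.
Control loop unavailable [OR]: Forward HIPPS logic solver degraded=occurs, Lower relief valve degraded=occurs → at least one input occurs → occurs.
Block path down [AND]: Auxiliary block valve faulted=not, Control loop unavailable=occurs → not all inputs occur → does not occur.
Shutdown chain lost [OR]: Standby PLC stuck=not, #1 shutdown valve failed=occurs → at least one input occurs → occurs.
HIPPS stage inoperative [OR]: Block path down=not, Shutdown chain lost=occurs, A pressure transmitter is out=not → at least one input occurs → occurs.
Pipeline overpressure [OR]: Relief train unavailable=not, HIPPS stage inoperative=occurs → at least one input occurs → occurs.

Yes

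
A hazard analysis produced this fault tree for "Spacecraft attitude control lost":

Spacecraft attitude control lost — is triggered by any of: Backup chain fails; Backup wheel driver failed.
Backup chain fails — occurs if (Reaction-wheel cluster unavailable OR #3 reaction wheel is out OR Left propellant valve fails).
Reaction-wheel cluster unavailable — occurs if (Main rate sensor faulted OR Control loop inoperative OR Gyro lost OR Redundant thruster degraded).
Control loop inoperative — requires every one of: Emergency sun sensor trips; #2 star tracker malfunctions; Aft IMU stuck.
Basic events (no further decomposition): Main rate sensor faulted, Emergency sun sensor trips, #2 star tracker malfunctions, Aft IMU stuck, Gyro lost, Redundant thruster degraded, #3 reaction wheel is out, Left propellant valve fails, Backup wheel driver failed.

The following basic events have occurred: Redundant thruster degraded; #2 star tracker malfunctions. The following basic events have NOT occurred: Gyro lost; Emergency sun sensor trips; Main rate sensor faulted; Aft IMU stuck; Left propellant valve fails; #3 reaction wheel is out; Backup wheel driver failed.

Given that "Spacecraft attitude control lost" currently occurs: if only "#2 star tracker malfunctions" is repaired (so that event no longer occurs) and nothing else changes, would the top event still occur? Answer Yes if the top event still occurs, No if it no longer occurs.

Counterfactual: set "#2 star tracker malfunctions" to not occurred.
Control loop inoperative [AND]: Emergency sun sensor trips=not, #2 star tracker malfunctions=not, Aft IMU stuck=not → not all inputs occur → does not occur.
Reaction-wheel cluster unavailable [OR]: Main rate sensor faulted=not, Control loop inoperative=not, Gyro lost=not, Redundant thruster degraded=occurs → at least one input occurs → occurs.
Backup chain fails [OR]: Reaction-wheel cluster unavailable=occurs, #3 reaction wheel is out=not, Left propellant valve fails=not → at least one input occurs → occurs.
Spacecraft attitude control lost [OR]: Backup chain fails=occurs, Backup wheel driver failed=not → at least one input occurs → occurs.

Yes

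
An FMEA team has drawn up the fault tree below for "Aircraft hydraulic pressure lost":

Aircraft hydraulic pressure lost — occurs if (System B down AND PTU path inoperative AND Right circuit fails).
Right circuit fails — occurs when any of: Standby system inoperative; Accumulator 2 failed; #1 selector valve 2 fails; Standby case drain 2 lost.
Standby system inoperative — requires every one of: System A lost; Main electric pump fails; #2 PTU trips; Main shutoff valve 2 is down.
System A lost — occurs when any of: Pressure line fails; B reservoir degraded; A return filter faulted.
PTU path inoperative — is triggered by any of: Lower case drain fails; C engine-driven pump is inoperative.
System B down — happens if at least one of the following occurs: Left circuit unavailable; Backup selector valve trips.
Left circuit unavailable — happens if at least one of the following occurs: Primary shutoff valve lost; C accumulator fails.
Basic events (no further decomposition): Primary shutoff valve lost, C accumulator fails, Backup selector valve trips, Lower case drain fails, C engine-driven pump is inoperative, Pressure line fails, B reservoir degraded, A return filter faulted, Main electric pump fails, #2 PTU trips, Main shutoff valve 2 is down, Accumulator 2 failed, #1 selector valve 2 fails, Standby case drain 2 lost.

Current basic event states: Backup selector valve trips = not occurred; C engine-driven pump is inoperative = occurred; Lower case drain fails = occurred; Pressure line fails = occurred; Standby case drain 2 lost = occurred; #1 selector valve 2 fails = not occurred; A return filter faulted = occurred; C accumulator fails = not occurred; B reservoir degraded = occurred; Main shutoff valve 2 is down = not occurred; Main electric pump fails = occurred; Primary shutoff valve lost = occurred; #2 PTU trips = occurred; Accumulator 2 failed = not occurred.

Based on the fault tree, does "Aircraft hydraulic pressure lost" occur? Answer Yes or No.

Left circuit unavailable [OR]: Primary shutoff valve lost=occurs, C accumulator fails=not → at least one input occurs → occurs.
System B down [OR]: Left circuit unavailable=occurs, Backup selector valve trips=not → at least one input occurs → occurs.
PTU path inoperative [OR]: Lower case drain fails=occurs, C engine-driven pump is inoperative=occurs → at least one input occurs → occurs.
System A lost [OR]: Pressure line fails=occurs, B reservoir degraded=occurs, A return filter faulted=occurs → at least one input occurs → occurs.
Standby system inoperative [AND]: System A lost=occurs, Main electric pump fails=occurs, #2 PTU trips=occurs, Main shutoff valve 2 is down=not → not all inputs occur → does not occur.
Right circuit fails [OR]: Standby system inoperative=not, Accumulator 2 failed=not, #1 selector valve 2 fails=not, Standby case drain 2 lost=occurs → at least one input occurs → occurs.
Aircraft hydraulic pressure lost [AND]: System B down=occurs, PTU path inoperative=occurs, Right circuit fails=occurs → all inputs occur → occurs.

Yes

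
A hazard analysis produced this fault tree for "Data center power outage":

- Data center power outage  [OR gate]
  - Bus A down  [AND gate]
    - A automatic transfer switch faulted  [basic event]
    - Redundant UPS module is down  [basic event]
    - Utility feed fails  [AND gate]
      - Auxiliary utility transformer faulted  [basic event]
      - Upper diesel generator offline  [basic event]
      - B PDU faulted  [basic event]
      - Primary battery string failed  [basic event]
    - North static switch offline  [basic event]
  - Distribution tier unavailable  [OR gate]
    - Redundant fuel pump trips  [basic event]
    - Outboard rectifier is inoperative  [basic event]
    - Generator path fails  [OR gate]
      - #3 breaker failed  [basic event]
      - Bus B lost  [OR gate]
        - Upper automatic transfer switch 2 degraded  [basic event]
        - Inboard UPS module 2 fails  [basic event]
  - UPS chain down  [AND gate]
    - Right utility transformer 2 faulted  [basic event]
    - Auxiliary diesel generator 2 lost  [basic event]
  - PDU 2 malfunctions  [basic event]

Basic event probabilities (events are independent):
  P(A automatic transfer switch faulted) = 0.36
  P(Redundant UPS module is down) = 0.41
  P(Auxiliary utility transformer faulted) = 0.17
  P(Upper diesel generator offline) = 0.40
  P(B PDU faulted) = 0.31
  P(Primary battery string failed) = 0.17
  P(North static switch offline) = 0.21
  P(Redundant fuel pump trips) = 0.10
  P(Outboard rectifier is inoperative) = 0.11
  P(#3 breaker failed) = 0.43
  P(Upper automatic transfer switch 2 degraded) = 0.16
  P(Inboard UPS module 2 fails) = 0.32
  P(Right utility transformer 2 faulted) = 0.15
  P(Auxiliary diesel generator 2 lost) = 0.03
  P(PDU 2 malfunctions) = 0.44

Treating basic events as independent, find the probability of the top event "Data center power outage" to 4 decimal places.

0.8546

P(Utility feed fails) [AND] = 0.17 × 0.40 × 0.31 × 0.17 = 0.003584
P(Bus A down) [AND] = 0.36 × 0.41 × 0.003584 × 0.21 = 0.000111
P(Bus B lost) [OR] = 1 − (1−0.16) × (1−0.32) = 0.428800
P(Generator path fails) [OR] = 1 − (1−0.43) × (1−0.428800) = 0.674416
P(Distribution tier unavailable) [OR] = 1 − (1−0.10) × (1−0.11) × (1−0.674416) = 0.739207
P(UPS chain down) [AND] = 0.15 × 0.03 = 0.004500
P(Data center power outage) [OR] = 1 − (1−0.000111) × (1−0.739207) × (1−0.004500) × (1−0.44) = 0.854629
Rounded to 4 decimal places: P(Data center power outage) ≈ 0.8546.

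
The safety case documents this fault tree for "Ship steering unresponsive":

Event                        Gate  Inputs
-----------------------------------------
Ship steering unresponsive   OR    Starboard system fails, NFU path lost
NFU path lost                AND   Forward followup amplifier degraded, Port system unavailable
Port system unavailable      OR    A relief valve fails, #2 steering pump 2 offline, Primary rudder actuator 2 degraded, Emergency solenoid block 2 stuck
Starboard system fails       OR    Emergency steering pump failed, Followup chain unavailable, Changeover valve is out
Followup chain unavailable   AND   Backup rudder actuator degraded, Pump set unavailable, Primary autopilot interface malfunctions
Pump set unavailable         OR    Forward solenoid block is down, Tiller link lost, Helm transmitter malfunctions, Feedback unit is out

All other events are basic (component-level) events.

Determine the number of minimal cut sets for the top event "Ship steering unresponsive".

Pump set unavailable [OR]: union of children's cut sets → 4 cut set(s).
Followup chain unavailable [AND]: one cut set from each child combined → 1 × 4 × 1 = 4 cut set(s).
Starboard system fails [OR]: union of children's cut sets → 6 cut set(s).
Port system unavailable [OR]: union of children's cut sets → 4 cut set(s).
NFU path lost [AND]: one cut set from each child combined → 1 × 4 = 4 cut set(s).
Ship steering unresponsive [OR]: union of children's cut sets → 10 cut set(s).
Minimal cut sets: {Emergency steering pump failed}; {Backup rudder actuator degraded, Forward solenoid block is down, Primary autopilot interface malfunctions}; {Backup rudder actuator degraded, Primary autopilot interface malfunctions, Tiller link lost}; {Backup rudder actuator degraded, Helm transmitter malfunctions, Primary autopilot interface malfunctions}; {Backup rudder actuator degraded, Feedback unit is out, Primary autopilot interface malfunctions}; {Changeover valve is out}; {A relief valve fails, Forward followup amplifier degraded}; {#2 steering pump 2 offline, Forward followup amplifier degraded}; {Forward followup amplifier degraded, Primary rudder actuator 2 degraded}; {Emergency solenoid block 2 stuck, Forward followup amplifier degraded}.

10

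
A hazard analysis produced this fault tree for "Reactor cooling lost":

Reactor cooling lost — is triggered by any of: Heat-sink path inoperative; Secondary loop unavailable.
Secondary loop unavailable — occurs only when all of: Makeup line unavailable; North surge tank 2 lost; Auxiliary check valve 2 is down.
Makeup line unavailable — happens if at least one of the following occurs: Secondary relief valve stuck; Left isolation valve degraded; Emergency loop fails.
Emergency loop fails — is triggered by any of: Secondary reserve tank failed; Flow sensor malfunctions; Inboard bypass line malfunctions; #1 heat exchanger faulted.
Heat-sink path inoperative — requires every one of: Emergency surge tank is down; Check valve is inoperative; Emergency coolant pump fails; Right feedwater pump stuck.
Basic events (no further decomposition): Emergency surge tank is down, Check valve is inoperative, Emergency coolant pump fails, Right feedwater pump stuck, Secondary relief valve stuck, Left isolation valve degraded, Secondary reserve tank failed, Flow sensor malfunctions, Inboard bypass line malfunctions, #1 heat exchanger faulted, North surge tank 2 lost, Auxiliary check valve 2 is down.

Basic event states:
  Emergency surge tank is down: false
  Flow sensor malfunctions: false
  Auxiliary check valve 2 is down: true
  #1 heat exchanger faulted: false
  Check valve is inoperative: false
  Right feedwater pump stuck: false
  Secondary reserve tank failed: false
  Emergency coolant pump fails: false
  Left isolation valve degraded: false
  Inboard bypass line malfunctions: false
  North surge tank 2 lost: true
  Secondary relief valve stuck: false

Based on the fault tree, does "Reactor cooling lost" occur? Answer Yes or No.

Heat-sink path inoperative [AND]: Emergency surge tank is down=not, Check valve is inoperative=not, Emergency coolant pump fails=not, Right feedwater pump stuck=not → not all inputs occur → does not occur.
Emergency loop fails [OR]: Secondary reserve tank failed=not, Flow sensor malfunctions=not, Inboard bypass line malfunctions=not, #1 heat exchanger faulted=not → no input occurs → does not occur.
Makeup line unavailable [OR]: Secondary relief valve stuck=not, Left isolation valve degraded=not, Emergency loop fails=not → no input occurs → does not occur.
Secondary loop unavailable [AND]: Makeup line unavailable=not, North surge tank 2 lost=occurs, Auxiliary check valve 2 is down=occurs → not all inputs occur → does not occur.
Reactor cooling lost [OR]: Heat-sink path inoperative=not, Secondary loop unavailable=not → no input occurs → does not occur.

No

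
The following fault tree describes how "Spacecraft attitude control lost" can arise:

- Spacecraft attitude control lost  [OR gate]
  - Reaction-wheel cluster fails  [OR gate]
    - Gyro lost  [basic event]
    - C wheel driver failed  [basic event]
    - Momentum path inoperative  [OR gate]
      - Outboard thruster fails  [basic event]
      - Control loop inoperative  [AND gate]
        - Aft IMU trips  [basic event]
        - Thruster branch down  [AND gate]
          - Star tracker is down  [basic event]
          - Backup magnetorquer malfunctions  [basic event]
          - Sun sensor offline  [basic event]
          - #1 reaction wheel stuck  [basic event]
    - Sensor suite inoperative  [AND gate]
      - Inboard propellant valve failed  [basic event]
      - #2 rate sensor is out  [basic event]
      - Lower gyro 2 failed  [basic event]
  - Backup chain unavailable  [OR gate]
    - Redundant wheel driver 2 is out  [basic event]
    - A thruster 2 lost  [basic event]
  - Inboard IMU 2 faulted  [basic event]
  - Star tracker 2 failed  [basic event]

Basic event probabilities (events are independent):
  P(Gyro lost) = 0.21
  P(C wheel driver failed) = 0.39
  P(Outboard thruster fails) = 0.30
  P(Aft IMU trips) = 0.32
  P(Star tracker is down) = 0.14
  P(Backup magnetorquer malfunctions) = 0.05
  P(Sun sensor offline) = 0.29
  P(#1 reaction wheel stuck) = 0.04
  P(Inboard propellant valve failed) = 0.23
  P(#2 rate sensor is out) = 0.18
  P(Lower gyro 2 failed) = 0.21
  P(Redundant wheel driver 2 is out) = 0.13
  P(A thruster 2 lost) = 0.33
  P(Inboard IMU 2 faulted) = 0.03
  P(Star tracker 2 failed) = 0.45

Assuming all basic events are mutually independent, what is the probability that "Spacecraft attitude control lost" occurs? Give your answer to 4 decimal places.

0.8960

P(Thruster branch down) [AND] = 0.14 × 0.05 × 0.29 × 0.04 = 0.000081
P(Control loop inoperative) [AND] = 0.32 × 0.000081 = 0.000026
P(Momentum path inoperative) [OR] = 1 − (1−0.30) × (1−0.000026) = 0.300018
P(Sensor suite inoperative) [AND] = 0.23 × 0.18 × 0.21 = 0.008694
P(Reaction-wheel cluster fails) [OR] = 1 − (1−0.21) × (1−0.39) × (1−0.300018) × (1−0.008694) = 0.665611
P(Backup chain unavailable) [OR] = 1 − (1−0.13) × (1−0.33) = 0.417100
P(Spacecraft attitude control lost) [OR] = 1 − (1−0.665611) × (1−0.417100) × (1−0.03) × (1−0.45) = 0.896013
Rounded to 4 decimal places: P(Spacecraft attitude control lost) ≈ 0.8960.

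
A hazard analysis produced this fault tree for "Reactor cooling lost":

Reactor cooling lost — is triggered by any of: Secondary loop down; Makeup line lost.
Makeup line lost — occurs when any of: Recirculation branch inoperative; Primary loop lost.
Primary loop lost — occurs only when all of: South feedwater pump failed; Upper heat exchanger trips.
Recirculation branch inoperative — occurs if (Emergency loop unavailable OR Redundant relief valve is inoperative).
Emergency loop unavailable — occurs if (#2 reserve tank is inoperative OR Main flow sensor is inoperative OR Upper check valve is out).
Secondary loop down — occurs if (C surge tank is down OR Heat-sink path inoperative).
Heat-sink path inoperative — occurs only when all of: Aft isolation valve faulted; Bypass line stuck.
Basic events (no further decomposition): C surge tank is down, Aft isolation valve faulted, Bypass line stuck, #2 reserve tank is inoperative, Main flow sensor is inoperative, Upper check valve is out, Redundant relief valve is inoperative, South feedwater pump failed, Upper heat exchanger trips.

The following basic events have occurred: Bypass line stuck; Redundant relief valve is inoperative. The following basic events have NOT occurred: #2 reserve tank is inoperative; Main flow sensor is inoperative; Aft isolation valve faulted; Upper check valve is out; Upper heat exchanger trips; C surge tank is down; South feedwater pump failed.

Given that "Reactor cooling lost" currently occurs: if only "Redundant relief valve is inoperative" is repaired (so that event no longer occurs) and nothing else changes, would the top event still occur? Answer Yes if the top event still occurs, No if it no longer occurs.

No

Counterfactual: set "Redundant relief valve is inoperative" to not occurred.
Heat-sink path inoperative [AND]: Aft isolation valve faulted=not, Bypass line stuck=occurs → not all inputs occur → does not occur.
Secondary loop down [OR]: C surge tank is down=not, Heat-sink path inoperative=not → no input occurs → does not occur.
Emergency loop unavailable [OR]: #2 reserve tank is inoperative=not, Main flow sensor is inoperative=not, Upper check valve is out=not → no input occurs → does not occur.
Recirculation branch inoperative [OR]: Emergency loop unavailable=not, Redundant relief valve is inoperative=not → no input occurs → does not occur.
Primary loop lost [AND]: South feedwater pump failed=not, Upper heat exchanger trips=not → not all inputs occur → does not occur.
Makeup line lost [OR]: Recirculation branch inoperative=not, Primary loop lost=not → no input occurs → does not occur.
Reactor cooling lost [OR]: Secondary loop down=not, Makeup line lost=not → no input occurs → does not occur.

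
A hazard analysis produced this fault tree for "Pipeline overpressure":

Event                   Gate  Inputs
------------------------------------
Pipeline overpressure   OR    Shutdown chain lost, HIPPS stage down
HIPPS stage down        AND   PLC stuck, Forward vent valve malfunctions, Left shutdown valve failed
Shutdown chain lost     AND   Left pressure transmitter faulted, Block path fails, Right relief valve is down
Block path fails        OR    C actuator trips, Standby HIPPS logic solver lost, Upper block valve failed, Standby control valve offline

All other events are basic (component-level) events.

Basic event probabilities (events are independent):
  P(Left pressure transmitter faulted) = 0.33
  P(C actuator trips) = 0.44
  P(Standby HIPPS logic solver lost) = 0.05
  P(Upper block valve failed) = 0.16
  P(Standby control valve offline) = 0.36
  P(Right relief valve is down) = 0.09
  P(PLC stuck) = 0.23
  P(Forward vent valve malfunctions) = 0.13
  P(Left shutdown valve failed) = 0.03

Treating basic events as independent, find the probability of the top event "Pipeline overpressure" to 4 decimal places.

0.0221

P(Block path fails) [OR] = 1 − (1−0.44) × (1−0.05) × (1−0.16) × (1−0.36) = 0.713997
P(Shutdown chain lost) [AND] = 0.33 × 0.713997 × 0.09 = 0.021206
P(HIPPS stage down) [AND] = 0.23 × 0.13 × 0.03 = 0.000897
P(Pipeline overpressure) [OR] = 1 − (1−0.021206) × (1−0.000897) = 0.022084
Rounded to 4 decimal places: P(Pipeline overpressure) ≈ 0.0221.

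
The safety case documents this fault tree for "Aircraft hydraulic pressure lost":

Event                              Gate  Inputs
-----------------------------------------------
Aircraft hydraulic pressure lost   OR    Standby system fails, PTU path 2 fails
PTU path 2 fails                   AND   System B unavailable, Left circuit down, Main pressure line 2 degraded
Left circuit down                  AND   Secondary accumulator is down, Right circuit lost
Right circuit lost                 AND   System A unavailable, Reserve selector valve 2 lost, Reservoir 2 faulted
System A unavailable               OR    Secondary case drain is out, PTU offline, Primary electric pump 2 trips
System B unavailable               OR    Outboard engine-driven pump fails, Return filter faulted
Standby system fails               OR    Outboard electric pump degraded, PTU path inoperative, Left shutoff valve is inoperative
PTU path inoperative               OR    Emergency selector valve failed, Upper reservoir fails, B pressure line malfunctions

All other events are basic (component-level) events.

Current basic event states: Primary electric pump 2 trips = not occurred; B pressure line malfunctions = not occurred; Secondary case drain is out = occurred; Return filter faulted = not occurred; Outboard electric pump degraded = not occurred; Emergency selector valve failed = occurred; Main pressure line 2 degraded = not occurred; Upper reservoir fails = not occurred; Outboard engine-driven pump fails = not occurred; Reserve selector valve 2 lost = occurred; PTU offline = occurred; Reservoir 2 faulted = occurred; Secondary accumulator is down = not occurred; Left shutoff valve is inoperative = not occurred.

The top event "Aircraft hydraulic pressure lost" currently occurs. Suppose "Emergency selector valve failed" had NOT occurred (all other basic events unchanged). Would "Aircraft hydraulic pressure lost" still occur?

Counterfactual: set "Emergency selector valve failed" to not occurred.
PTU path inoperative [OR]: Emergency selector valve failed=not, Upper reservoir fails=not, B pressure line malfunctions=not → no input occurs → does not occur.
Standby system fails [OR]: Outboard electric pump degraded=not, PTU path inoperative=not, Left shutoff valve is inoperative=not → no input occurs → does not occur.
System B unavailable [OR]: Outboard engine-driven pump fails=not, Return filter faulted=not → no input occurs → does not occur.
System A unavailable [OR]: Secondary case drain is out=occurs, PTU offline=occurs, Primary electric pump 2 trips=not → at least one input occurs → occurs.
Right circuit lost [AND]: System A unavailable=occurs, Reserve selector valve 2 lost=occurs, Reservoir 2 faulted=occurs → all inputs occur → occurs.
Left circuit down [AND]: Secondary accumulator is down=not, Right circuit lost=occurs → not all inputs occur → does not occur.
PTU path 2 fails [AND]: System B unavailable=not, Left circuit down=not, Main pressure line 2 degraded=not → not all inputs occur → does not occur.
Aircraft hydraulic pressure lost [OR]: Standby system fails=not, PTU path 2 fails=not → no input occurs → does not occur.

No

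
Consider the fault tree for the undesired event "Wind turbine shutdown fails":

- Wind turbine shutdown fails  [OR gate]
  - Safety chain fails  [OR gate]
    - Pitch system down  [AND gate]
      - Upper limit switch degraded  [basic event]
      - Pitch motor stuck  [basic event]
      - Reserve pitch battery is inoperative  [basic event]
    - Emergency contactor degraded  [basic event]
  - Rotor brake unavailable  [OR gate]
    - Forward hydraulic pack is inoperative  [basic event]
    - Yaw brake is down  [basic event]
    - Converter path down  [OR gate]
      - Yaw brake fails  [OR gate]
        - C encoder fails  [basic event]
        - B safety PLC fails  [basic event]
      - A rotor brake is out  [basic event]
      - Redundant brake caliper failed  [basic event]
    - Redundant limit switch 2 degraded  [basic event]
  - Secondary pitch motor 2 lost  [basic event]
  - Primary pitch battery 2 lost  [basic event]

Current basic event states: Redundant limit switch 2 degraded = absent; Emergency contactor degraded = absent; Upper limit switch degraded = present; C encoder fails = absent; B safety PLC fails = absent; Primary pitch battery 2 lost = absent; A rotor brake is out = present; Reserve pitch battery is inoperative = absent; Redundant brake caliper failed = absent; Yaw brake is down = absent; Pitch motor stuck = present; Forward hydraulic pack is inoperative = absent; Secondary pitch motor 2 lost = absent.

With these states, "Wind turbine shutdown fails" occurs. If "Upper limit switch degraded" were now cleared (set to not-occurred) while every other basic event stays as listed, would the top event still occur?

Yes

Counterfactual: set "Upper limit switch degraded" to not occurred.
Pitch system down [AND]: Upper limit switch degraded=not, Pitch motor stuck=occurs, Reserve pitch battery is inoperative=not → not all inputs occur → does not occur.
Safety chain fails [OR]: Pitch system down=not, Emergency contactor degraded=not → no input occurs → does not occur.
Yaw brake fails [OR]: C encoder fails=not, B safety PLC fails=not → no input occurs → does not occur.
Converter path down [OR]: Yaw brake fails=not, A rotor brake is out=occurs, Redundant brake caliper failed=not → at least one input occurs → occurs.
Rotor brake unavailable [OR]: Forward hydraulic pack is inoperative=not, Yaw brake is down=not, Converter path down=occurs, Redundant limit switch 2 degraded=not → at least one input occurs → occurs.
Wind turbine shutdown fails [OR]: Safety chain fails=not, Rotor brake unavailable=occurs, Secondary pitch motor 2 lost=not, Primary pitch battery 2 lost=not → at least one input occurs → occurs.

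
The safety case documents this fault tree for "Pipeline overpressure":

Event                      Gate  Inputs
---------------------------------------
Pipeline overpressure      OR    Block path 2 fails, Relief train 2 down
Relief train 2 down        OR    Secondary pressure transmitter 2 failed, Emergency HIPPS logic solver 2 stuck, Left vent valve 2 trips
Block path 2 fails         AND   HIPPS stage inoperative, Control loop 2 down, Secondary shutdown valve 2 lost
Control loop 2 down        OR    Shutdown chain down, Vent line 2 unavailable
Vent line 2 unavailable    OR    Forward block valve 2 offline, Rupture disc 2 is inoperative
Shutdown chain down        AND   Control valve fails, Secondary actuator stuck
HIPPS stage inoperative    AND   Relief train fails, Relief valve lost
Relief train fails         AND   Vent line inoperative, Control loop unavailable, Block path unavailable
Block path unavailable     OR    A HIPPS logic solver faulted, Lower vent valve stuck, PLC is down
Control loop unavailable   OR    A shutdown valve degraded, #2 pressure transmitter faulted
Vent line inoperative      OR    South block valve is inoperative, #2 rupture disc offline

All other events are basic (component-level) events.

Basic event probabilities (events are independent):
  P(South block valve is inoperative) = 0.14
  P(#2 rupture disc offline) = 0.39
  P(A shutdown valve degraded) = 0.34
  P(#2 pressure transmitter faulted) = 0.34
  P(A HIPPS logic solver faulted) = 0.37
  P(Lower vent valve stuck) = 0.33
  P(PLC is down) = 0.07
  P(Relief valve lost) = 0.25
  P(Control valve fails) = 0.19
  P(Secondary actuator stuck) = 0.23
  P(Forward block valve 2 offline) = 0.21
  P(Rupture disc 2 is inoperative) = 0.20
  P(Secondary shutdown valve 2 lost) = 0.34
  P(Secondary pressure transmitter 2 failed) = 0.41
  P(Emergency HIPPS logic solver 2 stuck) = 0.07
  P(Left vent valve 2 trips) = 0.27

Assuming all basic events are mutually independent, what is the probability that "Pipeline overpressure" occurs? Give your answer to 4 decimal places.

0.6016

P(Vent line inoperative) [OR] = 1 − (1−0.14) × (1−0.39) = 0.475400
P(Control loop unavailable) [OR] = 1 − (1−0.34) × (1−0.34) = 0.564400
P(Block path unavailable) [OR] = 1 − (1−0.37) × (1−0.33) × (1−0.07) = 0.607447
P(Relief train fails) [AND] = 0.475400 × 0.564400 × 0.607447 = 0.162988
P(HIPPS stage inoperative) [AND] = 0.162988 × 0.25 = 0.040747
P(Shutdown chain down) [AND] = 0.19 × 0.23 = 0.043700
P(Vent line 2 unavailable) [OR] = 1 − (1−0.21) × (1−0.20) = 0.368000
P(Control loop 2 down) [OR] = 1 − (1−0.043700) × (1−0.368000) = 0.395618
P(Block path 2 fails) [AND] = 0.040747 × 0.395618 × 0.34 = 0.005481
P(Relief train 2 down) [OR] = 1 − (1−0.41) × (1−0.07) × (1−0.27) = 0.599449
P(Pipeline overpressure) [OR] = 1 − (1−0.005481) × (1−0.599449) = 0.601644
Rounded to 4 decimal places: P(Pipeline overpressure) ≈ 0.6016.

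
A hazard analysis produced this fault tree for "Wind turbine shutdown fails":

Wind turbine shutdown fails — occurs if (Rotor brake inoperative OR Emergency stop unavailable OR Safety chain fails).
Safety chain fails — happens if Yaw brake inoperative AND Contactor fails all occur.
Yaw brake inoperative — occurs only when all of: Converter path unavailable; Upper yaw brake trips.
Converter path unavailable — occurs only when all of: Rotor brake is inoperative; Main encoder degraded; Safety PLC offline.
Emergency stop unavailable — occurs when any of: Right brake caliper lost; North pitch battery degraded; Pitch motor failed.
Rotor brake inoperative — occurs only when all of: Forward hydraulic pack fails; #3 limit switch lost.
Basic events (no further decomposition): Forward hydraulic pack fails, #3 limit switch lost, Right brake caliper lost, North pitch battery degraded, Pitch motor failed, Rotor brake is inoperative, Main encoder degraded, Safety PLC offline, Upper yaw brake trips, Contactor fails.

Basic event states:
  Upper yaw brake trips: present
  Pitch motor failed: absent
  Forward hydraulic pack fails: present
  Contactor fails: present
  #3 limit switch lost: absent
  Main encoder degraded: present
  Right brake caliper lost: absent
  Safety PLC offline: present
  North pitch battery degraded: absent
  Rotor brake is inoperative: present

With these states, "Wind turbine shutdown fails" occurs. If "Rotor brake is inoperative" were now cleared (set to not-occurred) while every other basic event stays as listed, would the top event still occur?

No

Counterfactual: set "Rotor brake is inoperative" to not occurred.
Rotor brake inoperative [AND]: Forward hydraulic pack fails=occurs, #3 limit switch lost=not → not all inputs occur → does not occur.
Emergency stop unavailable [OR]: Right brake caliper lost=not, North pitch battery degraded=not, Pitch motor failed=not → no input occurs → does not occur.
Converter path unavailable [AND]: Rotor brake is inoperative=not, Main encoder degraded=occurs, Safety PLC offline=occurs → not all inputs occur → does not occur.
Yaw brake inoperative [AND]: Converter path unavailable=not, Upper yaw brake trips=occurs → not all inputs occur → does not occur.
Safety chain fails [AND]: Yaw brake inoperative=not, Contactor fails=occurs → not all inputs occur → does not occur.
Wind turbine shutdown fails [OR]: Rotor brake inoperative=not, Emergency stop unavailable=not, Safety chain fails=not → no input occurs → does not occur.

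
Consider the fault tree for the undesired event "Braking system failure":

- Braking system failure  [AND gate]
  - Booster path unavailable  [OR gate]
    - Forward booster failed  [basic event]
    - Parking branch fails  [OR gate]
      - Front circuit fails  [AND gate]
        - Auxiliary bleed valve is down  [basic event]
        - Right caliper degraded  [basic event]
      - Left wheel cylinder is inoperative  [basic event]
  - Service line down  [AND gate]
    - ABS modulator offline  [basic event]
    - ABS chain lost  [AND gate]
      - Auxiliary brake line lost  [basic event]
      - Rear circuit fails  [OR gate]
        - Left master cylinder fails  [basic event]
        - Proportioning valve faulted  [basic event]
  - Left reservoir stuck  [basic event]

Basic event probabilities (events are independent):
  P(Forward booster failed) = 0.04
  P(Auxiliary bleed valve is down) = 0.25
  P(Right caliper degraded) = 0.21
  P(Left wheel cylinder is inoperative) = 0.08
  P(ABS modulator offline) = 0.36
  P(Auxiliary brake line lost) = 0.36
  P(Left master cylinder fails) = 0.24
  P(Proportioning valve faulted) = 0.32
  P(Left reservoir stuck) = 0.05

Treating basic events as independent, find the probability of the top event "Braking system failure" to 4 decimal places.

P(Front circuit fails) [AND] = 0.25 × 0.21 = 0.052500
P(Parking branch fails) [OR] = 1 − (1−0.052500) × (1−0.08) = 0.128300
P(Booster path unavailable) [OR] = 1 − (1−0.04) × (1−0.128300) = 0.163168
P(Rear circuit fails) [OR] = 1 − (1−0.24) × (1−0.32) = 0.483200
P(ABS chain lost) [AND] = 0.36 × 0.483200 = 0.173952
P(Service line down) [AND] = 0.36 × 0.173952 = 0.062623
P(Braking system failure) [AND] = 0.163168 × 0.062623 × 0.05 = 0.000511
Rounded to 4 decimal places: P(Braking system failure) ≈ 0.0005.

0.0005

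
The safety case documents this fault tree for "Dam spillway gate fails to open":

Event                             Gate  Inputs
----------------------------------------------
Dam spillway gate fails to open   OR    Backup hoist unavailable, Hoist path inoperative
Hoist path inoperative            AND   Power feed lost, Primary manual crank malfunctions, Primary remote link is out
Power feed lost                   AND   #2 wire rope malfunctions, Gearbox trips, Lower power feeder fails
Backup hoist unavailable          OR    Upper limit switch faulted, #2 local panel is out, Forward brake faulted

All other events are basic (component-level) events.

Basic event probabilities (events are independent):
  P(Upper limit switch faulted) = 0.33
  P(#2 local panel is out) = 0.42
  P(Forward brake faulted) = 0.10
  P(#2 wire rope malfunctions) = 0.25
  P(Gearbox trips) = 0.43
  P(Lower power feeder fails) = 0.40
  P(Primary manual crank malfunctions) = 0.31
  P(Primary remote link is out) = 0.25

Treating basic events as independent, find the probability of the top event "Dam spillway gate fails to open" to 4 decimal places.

P(Backup hoist unavailable) [OR] = 1 − (1−0.33) × (1−0.42) × (1−0.10) = 0.650260
P(Power feed lost) [AND] = 0.25 × 0.43 × 0.40 = 0.043000
P(Hoist path inoperative) [AND] = 0.043000 × 0.31 × 0.25 = 0.003333
P(Dam spillway gate fails to open) [OR] = 1 − (1−0.650260) × (1−0.003333) = 0.651426
Rounded to 4 decimal places: P(Dam spillway gate fails to open) ≈ 0.6514.

0.6514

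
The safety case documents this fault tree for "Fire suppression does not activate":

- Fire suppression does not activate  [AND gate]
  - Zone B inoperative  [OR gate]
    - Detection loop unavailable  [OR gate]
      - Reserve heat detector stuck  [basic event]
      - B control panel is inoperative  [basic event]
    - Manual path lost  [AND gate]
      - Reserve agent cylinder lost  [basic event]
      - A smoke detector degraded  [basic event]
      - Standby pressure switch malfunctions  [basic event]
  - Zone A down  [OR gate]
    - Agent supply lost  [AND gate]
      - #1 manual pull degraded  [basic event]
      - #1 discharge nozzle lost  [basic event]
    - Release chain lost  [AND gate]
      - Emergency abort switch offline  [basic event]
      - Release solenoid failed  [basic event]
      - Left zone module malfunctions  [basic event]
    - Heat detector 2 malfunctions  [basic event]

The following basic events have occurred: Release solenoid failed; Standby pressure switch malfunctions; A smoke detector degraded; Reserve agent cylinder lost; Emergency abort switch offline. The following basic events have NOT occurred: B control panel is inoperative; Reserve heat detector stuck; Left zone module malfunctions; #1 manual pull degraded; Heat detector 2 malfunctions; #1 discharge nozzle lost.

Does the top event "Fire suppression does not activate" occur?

Detection loop unavailable [OR]: Reserve heat detector stuck=not, B control panel is inoperative=not → no input occurs → does not occur.
Manual path lost [AND]: Reserve agent cylinder lost=occurs, A smoke detector degraded=occurs, Standby pressure switch malfunctions=occurs → all inputs occur → occurs.
Zone B inoperative [OR]: Detection loop unavailable=not, Manual path lost=occurs → at least one input occurs → occurs.
Agent supply lost [AND]: #1 manual pull degraded=not, #1 discharge nozzle lost=not → not all inputs occur → does not occur.
Release chain lost [AND]: Emergency abort switch offline=occurs, Release solenoid failed=occurs, Left zone module malfunctions=not → not all inputs occur → does not occur.
Zone A down [OR]: Agent supply lost=not, Release chain lost=not, Heat detector 2 malfunctions=not → no input occurs → does not occur.
Fire suppression does not activate [AND]: Zone B inoperative=occurs, Zone A down=not → not all inputs occur → does not occur.

No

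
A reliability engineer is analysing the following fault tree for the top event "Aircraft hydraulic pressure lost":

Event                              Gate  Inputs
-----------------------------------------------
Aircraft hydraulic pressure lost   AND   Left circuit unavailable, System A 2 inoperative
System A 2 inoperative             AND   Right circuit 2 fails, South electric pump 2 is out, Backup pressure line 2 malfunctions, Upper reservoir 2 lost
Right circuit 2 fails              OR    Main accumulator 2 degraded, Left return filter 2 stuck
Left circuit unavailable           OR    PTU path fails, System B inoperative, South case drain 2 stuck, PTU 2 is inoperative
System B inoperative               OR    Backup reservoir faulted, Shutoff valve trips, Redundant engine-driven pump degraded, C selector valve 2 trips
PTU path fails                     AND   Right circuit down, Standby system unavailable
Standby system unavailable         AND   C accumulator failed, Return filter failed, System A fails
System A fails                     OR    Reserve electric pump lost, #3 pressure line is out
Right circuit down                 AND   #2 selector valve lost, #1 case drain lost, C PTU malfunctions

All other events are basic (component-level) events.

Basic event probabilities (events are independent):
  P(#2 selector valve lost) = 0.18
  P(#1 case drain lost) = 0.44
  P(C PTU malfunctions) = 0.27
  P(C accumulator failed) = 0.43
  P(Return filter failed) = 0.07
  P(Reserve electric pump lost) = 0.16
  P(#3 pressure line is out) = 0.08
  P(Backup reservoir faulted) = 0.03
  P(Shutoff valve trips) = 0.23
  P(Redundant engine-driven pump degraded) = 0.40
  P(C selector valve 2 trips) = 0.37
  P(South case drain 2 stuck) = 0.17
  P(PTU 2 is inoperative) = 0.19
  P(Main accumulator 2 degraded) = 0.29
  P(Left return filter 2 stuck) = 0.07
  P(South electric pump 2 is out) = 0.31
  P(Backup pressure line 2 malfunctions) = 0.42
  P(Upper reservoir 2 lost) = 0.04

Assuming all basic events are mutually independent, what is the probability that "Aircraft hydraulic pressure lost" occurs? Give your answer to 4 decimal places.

0.0014

P(Right circuit down) [AND] = 0.18 × 0.44 × 0.27 = 0.021384
P(System A fails) [OR] = 1 − (1−0.16) × (1−0.08) = 0.227200
P(Standby system unavailable) [AND] = 0.43 × 0.07 × 0.227200 = 0.006839
P(PTU path fails) [AND] = 0.021384 × 0.006839 = 0.000146
P(System B inoperative) [OR] = 1 − (1−0.03) × (1−0.23) × (1−0.40) × (1−0.37) = 0.717672
P(Left circuit unavailable) [OR] = 1 − (1−0.000146) × (1−0.717672) × (1−0.17) × (1−0.19) = 0.810219
P(Right circuit 2 fails) [OR] = 1 − (1−0.29) × (1−0.07) = 0.339700
P(System A 2 inoperative) [AND] = 0.339700 × 0.31 × 0.42 × 0.04 = 0.001769
P(Aircraft hydraulic pressure lost) [AND] = 0.810219 × 0.001769 = 0.001433
Rounded to 4 decimal places: P(Aircraft hydraulic pressure lost) ≈ 0.0014.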